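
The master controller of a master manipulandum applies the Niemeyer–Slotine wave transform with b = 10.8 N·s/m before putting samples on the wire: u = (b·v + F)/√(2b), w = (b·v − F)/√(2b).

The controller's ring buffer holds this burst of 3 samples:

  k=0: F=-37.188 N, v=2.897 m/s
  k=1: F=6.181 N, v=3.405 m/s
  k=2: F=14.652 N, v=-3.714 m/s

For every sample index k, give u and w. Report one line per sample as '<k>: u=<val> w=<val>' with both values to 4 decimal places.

0: u=-1.2696 w=14.7336
1: u=9.2424 w=6.5826
2: u=-5.4779 w=-11.7832

k=0: b·v=10.8×2.897=31.2876; √(2b)=4.6476; u=(31.2876+(-37.188))/4.6476=-1.2696, w=(31.2876−(-37.188))/4.6476=14.7336
k=1: b·v=10.8×3.405=36.7740; √(2b)=4.6476; u=(36.7740+6.181)/4.6476=9.2424, w=(36.7740−6.181)/4.6476=6.5826
k=2: b·v=10.8×(-3.714)=-40.1112; √(2b)=4.6476; u=(-40.1112+14.652)/4.6476=-5.4779, w=(-40.1112−14.652)/4.6476=-11.7832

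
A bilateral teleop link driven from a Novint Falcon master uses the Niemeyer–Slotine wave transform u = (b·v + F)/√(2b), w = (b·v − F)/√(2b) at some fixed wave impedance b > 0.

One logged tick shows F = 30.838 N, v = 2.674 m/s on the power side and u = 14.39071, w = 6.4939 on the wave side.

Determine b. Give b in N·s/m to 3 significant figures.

b = 30.5 N·s/m

u + w = 20.8846;  u + w = √(2b)·v, so √(2b) = 20.8846/2.674 = 7.8103.
b = (√(2b))²/2 = 61.0000/2 = 30.5000.
(Check via u − w = 2F/√(2b): u − w = 7.8968, 2F/√(2b) = 7.8968.)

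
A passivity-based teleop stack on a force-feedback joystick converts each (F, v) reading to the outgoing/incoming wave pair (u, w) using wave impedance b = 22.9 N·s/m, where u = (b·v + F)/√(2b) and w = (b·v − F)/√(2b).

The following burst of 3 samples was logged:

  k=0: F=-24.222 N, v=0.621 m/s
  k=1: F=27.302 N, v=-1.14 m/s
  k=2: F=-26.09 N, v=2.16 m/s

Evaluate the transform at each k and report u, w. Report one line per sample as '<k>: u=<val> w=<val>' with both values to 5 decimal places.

0: u=-1.47780 w=5.68046
1: u=0.17673 w=-7.89175
2: u=3.45382 w=11.16413

k=0: b·v=22.9×0.621=14.22090; √(2b)=6.76757; u=(14.22090+(-24.222))/6.76757=-1.47780, w=(14.22090−(-24.222))/6.76757=5.68046
k=1: b·v=22.9×(-1.14)=-26.10600; √(2b)=6.76757; u=(-26.10600+27.302)/6.76757=0.17673, w=(-26.10600−27.302)/6.76757=-7.89175
k=2: b·v=22.9×2.16=49.46400; √(2b)=6.76757; u=(49.46400+(-26.09))/6.76757=3.45382, w=(49.46400−(-26.09))/6.76757=11.16413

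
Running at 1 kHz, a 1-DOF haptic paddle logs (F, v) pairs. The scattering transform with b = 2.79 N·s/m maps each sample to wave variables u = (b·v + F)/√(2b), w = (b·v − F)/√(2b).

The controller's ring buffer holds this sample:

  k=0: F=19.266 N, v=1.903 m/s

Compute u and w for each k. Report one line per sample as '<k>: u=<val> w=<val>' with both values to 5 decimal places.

k=0: b·v=2.79×1.903=5.30937; √(2b)=2.36220; u=(5.30937+19.266)/2.36220=10.40358, w=(5.30937−19.266)/2.36220=-5.90831

0: u=10.40358 w=-5.90831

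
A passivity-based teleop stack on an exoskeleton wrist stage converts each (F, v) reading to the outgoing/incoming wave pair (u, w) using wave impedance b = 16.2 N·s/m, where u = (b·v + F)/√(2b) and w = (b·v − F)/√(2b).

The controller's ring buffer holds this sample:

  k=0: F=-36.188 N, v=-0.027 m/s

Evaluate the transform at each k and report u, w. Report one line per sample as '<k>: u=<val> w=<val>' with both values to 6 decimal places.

0: u=-6.434427 w=6.280740

k=0: b·v=16.2×(-0.027)=-0.437400; √(2b)=5.692100; u=(-0.437400+(-36.188))/5.692100=-6.434427, w=(-0.437400−(-36.188))/5.692100=6.280740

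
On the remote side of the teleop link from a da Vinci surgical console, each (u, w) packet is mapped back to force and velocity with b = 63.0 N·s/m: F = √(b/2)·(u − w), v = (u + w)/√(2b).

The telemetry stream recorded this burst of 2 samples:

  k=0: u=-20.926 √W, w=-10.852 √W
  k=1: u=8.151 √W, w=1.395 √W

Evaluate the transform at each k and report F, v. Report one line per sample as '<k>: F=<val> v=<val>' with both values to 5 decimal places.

k=0: u−w=-10.07400, u+w=-31.77800; √(b/2)=5.61249, √(2b)=11.22497; F=5.61249×(-10.074)=-56.54018, v=-31.77800/11.22497=-2.83101
k=1: u−w=6.75600, u+w=9.54600; √(b/2)=5.61249, √(2b)=11.22497; F=5.61249×6.756=37.91796, v=9.54600/11.22497=0.85043

0: F=-56.54018 v=-2.83101
1: F=37.91796 v=0.85043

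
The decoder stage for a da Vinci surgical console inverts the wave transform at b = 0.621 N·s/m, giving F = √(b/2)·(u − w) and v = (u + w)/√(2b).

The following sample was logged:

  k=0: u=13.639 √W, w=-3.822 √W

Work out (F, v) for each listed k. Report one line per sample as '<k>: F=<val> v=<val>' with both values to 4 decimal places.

k=0: u−w=17.4610, u+w=9.8170; √(b/2)=0.5572, √(2b)=1.1145; F=0.5572×17.461=9.7297, v=9.8170/1.1145=8.8088

0: F=9.7297 v=8.8088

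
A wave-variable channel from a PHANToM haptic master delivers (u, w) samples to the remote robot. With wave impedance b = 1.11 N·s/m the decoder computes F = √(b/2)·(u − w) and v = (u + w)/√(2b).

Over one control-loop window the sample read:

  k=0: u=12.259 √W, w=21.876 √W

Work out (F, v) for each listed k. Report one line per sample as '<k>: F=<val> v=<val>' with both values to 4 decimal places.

0: F=-7.1645 v=22.9099

k=0: u−w=-9.6170, u+w=34.1350; √(b/2)=0.7450, √(2b)=1.4900; F=0.7450×(-9.617)=-7.1645, v=34.1350/1.4900=22.9099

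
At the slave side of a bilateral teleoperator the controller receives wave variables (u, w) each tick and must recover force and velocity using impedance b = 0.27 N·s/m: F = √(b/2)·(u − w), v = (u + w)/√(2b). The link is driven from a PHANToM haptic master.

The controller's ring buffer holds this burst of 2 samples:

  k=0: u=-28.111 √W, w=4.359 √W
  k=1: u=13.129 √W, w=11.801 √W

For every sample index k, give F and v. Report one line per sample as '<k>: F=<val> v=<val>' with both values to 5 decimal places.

0: F=-11.93024 v=-32.32238
1: F=0.48794 v=33.92543

k=0: u−w=-32.47000, u+w=-23.75200; √(b/2)=0.36742, √(2b)=0.73485; F=0.36742×(-32.47)=-11.93024, v=-23.75200/0.73485=-32.32238
k=1: u−w=1.32800, u+w=24.93000; √(b/2)=0.36742, √(2b)=0.73485; F=0.36742×1.328=0.48794, v=24.93000/0.73485=33.92543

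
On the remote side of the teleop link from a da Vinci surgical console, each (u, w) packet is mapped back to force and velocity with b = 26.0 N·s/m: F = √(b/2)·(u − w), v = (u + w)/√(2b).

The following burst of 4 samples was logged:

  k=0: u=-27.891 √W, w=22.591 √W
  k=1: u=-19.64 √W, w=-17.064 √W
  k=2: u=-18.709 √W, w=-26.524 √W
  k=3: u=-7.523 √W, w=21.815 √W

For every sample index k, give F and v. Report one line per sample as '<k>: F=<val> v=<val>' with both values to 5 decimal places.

k=0: u−w=-50.48200, u+w=-5.30000; √(b/2)=3.60555, √(2b)=7.21110; F=3.60555×(-50.482)=-182.01544, v=-5.30000/7.21110=-0.73498
k=1: u−w=-2.57600, u+w=-36.70400; √(b/2)=3.60555, √(2b)=7.21110; F=3.60555×(-2.576)=-9.28790, v=-36.70400/7.21110=-5.08993
k=2: u−w=7.81500, u+w=-45.23300; √(b/2)=3.60555, √(2b)=7.21110; F=3.60555×7.815=28.17738, v=-45.23300/7.21110=-6.27269
k=3: u−w=-29.33800, u+w=14.29200; √(b/2)=3.60555, √(2b)=7.21110; F=3.60555×(-29.338)=-105.77966, v=14.29200/7.21110=1.98194

0: F=-182.01544 v=-0.73498
1: F=-9.28790 v=-5.08993
2: F=28.17738 v=-6.27269
3: F=-105.77966 v=1.98194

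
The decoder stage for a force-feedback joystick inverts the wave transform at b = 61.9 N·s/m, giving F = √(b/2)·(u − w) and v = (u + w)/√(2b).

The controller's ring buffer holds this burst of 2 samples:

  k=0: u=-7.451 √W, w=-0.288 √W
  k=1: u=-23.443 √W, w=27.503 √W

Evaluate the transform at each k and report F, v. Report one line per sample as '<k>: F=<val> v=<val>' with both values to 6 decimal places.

0: F=-39.849720 v=-0.695544
1: F=-283.426477 v=0.364893

k=0: u−w=-7.163000, u+w=-7.739000; √(b/2)=5.563272, √(2b)=11.126545; F=5.563272×(-7.163)=-39.849720, v=-7.739000/11.126545=-0.695544
k=1: u−w=-50.946000, u+w=4.060000; √(b/2)=5.563272, √(2b)=11.126545; F=5.563272×(-50.946)=-283.426477, v=4.060000/11.126545=0.364893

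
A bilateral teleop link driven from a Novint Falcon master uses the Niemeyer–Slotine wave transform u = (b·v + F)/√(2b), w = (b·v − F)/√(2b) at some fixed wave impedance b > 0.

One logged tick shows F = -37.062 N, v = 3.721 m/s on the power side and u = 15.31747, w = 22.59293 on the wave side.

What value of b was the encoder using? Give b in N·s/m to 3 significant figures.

b = 51.9 N·s/m

u + w = 37.9104;  u + w = √(2b)·v, so √(2b) = 37.9104/3.721 = 10.1882.
b = (√(2b))²/2 = 103.8000/2 = 51.9000.
(Check via u − w = 2F/√(2b): u − w = -7.2755, 2F/√(2b) = -7.2755.)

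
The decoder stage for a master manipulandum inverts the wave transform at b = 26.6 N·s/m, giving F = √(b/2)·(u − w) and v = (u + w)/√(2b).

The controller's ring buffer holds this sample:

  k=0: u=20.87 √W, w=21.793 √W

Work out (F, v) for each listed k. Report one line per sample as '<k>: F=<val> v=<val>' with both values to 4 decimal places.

k=0: u−w=-0.9230, u+w=42.6630; √(b/2)=3.6469, √(2b)=7.2938; F=3.6469×(-0.923)=-3.3661, v=42.6630/7.2938=5.8492

0: F=-3.3661 v=5.8492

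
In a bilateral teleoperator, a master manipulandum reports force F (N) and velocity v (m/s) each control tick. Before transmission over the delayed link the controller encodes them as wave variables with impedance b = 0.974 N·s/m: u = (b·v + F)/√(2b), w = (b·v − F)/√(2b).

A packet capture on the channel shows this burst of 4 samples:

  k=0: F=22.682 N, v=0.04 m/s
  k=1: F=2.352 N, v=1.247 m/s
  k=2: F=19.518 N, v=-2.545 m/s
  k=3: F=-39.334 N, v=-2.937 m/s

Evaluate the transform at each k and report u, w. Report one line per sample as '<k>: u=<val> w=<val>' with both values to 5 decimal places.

0: u=16.27917 w=-16.22334
1: u=2.55539 w=-0.81494
2: u=12.20827 w=-15.76034
3: u=-30.23172 w=26.13252

k=0: b·v=0.974×0.04=0.03896; √(2b)=1.39571; u=(0.03896+22.682)/1.39571=16.27917, w=(0.03896−22.682)/1.39571=-16.22334
k=1: b·v=0.974×1.247=1.21458; √(2b)=1.39571; u=(1.21458+2.352)/1.39571=2.55539, w=(1.21458−2.352)/1.39571=-0.81494
k=2: b·v=0.974×(-2.545)=-2.47883; √(2b)=1.39571; u=(-2.47883+19.518)/1.39571=12.20827, w=(-2.47883−19.518)/1.39571=-15.76034
k=3: b·v=0.974×(-2.937)=-2.86064; √(2b)=1.39571; u=(-2.86064+(-39.334))/1.39571=-30.23172, w=(-2.86064−(-39.334))/1.39571=26.13252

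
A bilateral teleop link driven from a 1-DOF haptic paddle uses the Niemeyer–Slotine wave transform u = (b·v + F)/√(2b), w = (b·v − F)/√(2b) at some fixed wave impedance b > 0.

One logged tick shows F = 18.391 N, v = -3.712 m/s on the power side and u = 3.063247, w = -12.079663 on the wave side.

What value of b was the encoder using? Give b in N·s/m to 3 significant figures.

b = 2.95 N·s/m

u + w = -9.016416;  u + w = √(2b)·v, so √(2b) = -9.016416/(-3.712) = 2.428991.
b = (√(2b))²/2 = 5.899999/2 = 2.950000.
(Check via u − w = 2F/√(2b): u − w = 15.142910, 2F/√(2b) = 15.142911.)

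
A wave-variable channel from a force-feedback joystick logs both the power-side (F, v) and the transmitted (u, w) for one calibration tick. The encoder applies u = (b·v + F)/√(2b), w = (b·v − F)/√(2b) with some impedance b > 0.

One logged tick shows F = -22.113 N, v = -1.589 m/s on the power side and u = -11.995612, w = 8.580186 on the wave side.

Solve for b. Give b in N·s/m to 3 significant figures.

u + w = -3.415426;  u + w = √(2b)·v, so √(2b) = -3.415426/(-1.589) = 2.149419.
b = (√(2b))²/2 = 4.620000/2 = 2.310000.
(Check via u − w = 2F/√(2b): u − w = -20.575798, 2F/√(2b) = -20.575798.)

b = 2.31 N·s/m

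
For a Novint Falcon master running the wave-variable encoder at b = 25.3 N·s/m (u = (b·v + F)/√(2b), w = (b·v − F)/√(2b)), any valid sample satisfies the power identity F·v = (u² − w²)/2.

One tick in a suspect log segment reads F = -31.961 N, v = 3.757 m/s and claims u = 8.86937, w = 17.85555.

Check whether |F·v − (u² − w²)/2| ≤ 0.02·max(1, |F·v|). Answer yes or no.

yes

F·v = (-31.961)×3.757 = -120.07748 W.
(u² − w²)/2 = (78.66572 − 318.82067)/2 = -120.07747 W.
|Δ| = 0.00001;  2% of max(1, |F·v|) = 2.40155.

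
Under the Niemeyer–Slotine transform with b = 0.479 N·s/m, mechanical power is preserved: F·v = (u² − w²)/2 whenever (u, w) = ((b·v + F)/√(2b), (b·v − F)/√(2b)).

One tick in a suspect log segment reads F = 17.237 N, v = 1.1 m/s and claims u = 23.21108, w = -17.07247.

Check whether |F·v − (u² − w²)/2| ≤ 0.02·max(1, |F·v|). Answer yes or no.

F·v = 17.237×1.1 = 18.96070 W.
(u² − w²)/2 = (538.75423 − 291.46923)/2 = 123.64250 W.
|Δ| = 104.68180;  2% of max(1, |F·v|) = 0.37921.

no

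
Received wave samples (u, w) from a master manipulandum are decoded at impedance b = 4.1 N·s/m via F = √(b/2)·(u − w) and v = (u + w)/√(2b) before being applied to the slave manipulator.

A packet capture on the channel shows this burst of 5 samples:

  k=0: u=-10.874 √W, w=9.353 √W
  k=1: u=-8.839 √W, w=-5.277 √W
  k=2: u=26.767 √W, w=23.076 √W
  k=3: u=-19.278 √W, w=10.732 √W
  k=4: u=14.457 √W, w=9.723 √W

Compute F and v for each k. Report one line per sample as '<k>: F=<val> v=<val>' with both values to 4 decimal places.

k=0: u−w=-20.2270, u+w=-1.5210; √(b/2)=1.4318, √(2b)=2.8636; F=1.4318×(-20.227)=-28.9607, v=-1.5210/2.8636=-0.5312
k=1: u−w=-3.5620, u+w=-14.1160; √(b/2)=1.4318, √(2b)=2.8636; F=1.4318×(-3.562)=-5.1000, v=-14.1160/2.8636=-4.9295
k=2: u−w=3.6910, u+w=49.8430; √(b/2)=1.4318, √(2b)=2.8636; F=1.4318×3.691=5.2847, v=49.8430/2.8636=17.4059
k=3: u−w=-30.0100, u+w=-8.5460; √(b/2)=1.4318, √(2b)=2.8636; F=1.4318×(-30.01)=-42.9678, v=-8.5460/2.8636=-2.9844
k=4: u−w=4.7340, u+w=24.1800; √(b/2)=1.4318, √(2b)=2.8636; F=1.4318×4.734=6.7781, v=24.1800/2.8636=8.4440

0: F=-28.9607 v=-0.5312
1: F=-5.1000 v=-4.9295
2: F=5.2847 v=17.4059
3: F=-42.9678 v=-2.9844
4: F=6.7781 v=8.4440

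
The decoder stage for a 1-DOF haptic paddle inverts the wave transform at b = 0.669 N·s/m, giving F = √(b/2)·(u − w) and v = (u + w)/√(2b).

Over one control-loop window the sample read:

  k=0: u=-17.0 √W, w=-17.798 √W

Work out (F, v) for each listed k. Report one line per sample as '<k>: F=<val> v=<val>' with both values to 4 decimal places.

k=0: u−w=0.7980, u+w=-34.7980; √(b/2)=0.5784, √(2b)=1.1567; F=0.5784×0.798=0.4615, v=-34.7980/1.1567=-30.0834

0: F=0.4615 v=-30.0834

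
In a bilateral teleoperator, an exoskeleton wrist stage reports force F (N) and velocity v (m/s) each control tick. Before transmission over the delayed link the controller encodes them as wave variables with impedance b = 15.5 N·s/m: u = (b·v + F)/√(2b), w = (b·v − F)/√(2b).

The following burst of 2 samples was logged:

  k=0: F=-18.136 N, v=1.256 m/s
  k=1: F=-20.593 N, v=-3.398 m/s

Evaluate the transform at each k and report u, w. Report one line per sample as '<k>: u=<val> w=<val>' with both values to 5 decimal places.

0: u=0.23923 w=6.75388
1: u=-13.15824 w=-5.76102

k=0: b·v=15.5×1.256=19.46800; √(2b)=5.56776; u=(19.46800+(-18.136))/5.56776=0.23923, w=(19.46800−(-18.136))/5.56776=6.75388
k=1: b·v=15.5×(-3.398)=-52.66900; √(2b)=5.56776; u=(-52.66900+(-20.593))/5.56776=-13.15824, w=(-52.66900−(-20.593))/5.56776=-5.76102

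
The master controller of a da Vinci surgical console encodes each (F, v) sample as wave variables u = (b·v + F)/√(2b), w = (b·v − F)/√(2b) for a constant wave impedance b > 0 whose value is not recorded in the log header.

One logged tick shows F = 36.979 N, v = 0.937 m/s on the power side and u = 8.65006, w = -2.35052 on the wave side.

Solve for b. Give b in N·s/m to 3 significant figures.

u + w = 6.29954;  u + w = √(2b)·v, so √(2b) = 6.29954/0.937 = 6.72309.
b = (√(2b))²/2 = 45.20001/2 = 22.60000.
(Check via u − w = 2F/√(2b): u − w = 11.00058, 2F/√(2b) = 11.00059.)

b = 22.6 N·s/m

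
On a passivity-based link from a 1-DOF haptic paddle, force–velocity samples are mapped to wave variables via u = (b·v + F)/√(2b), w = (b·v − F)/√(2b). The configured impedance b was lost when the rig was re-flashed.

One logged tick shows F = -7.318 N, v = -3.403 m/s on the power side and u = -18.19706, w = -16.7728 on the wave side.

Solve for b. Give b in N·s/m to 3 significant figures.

u + w = -34.9699;  u + w = √(2b)·v, so √(2b) = -34.9699/(-3.403) = 10.2762.
b = (√(2b))²/2 = 105.6000/2 = 52.8000.
(Check via u − w = 2F/√(2b): u − w = -1.4243, 2F/√(2b) = -1.4243.)

b = 52.8 N·s/m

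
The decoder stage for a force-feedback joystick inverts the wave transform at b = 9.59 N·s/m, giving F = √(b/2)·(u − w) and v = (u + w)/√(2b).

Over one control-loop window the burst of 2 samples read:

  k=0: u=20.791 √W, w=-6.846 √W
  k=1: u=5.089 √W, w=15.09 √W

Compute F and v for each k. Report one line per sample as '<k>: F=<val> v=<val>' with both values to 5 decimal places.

0: F=60.51809 v=3.18416
1: F=-21.89968 v=4.60761

k=0: u−w=27.63700, u+w=13.94500; √(b/2)=2.18975, √(2b)=4.37950; F=2.18975×27.637=60.51809, v=13.94500/4.37950=3.18416
k=1: u−w=-10.00100, u+w=20.17900; √(b/2)=2.18975, √(2b)=4.37950; F=2.18975×(-10.001)=-21.89968, v=20.17900/4.37950=4.60761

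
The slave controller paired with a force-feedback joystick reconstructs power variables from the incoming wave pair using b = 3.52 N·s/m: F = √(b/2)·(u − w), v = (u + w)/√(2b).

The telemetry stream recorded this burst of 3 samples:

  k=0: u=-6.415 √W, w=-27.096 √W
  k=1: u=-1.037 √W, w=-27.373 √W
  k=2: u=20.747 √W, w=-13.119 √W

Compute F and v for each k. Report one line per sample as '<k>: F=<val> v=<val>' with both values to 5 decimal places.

k=0: u−w=20.68100, u+w=-33.51100; √(b/2)=1.32665, √(2b)=2.65330; F=1.32665×20.681=27.43645, v=-33.51100/2.65330=-12.62993
k=1: u−w=26.33600, u+w=-28.41000; √(b/2)=1.32665, √(2b)=2.65330; F=1.32665×26.336=34.93865, v=-28.41000/2.65330=-10.70742
k=2: u−w=33.86600, u+w=7.62800; √(b/2)=1.32665, √(2b)=2.65330; F=1.32665×33.866=44.92833, v=7.62800/2.65330=2.87491

0: F=27.43645 v=-12.62993
1: F=34.93865 v=-10.70742
2: F=44.92833 v=2.87491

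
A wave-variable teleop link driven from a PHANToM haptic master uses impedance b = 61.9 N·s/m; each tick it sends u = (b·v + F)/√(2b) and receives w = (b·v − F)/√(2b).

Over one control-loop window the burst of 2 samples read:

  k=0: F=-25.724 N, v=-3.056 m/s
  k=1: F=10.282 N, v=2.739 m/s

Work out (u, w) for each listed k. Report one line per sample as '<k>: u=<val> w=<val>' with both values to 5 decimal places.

k=0: b·v=61.9×(-3.056)=-189.16640; √(2b)=11.12654; u=(-189.16640+(-25.724))/11.12654=-19.31331, w=(-189.16640−(-25.724))/11.12654=-14.68941
k=1: b·v=61.9×2.739=169.54410; √(2b)=11.12654; u=(169.54410+10.282)/11.12654=16.16190, w=(169.54410−10.282)/11.12654=14.31371

0: u=-19.31331 w=-14.68941
1: u=16.16190 w=14.31371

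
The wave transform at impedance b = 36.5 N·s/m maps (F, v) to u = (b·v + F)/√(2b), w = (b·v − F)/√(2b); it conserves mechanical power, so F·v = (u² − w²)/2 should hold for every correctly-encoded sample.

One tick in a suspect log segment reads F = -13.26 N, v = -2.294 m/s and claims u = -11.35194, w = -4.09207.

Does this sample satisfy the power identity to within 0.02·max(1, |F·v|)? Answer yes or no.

no

F·v = (-13.26)×(-2.294) = 30.4184 W.
(u² − w²)/2 = (128.8665 − 16.7450)/2 = 56.0608 W.
|Δ| = 25.6423;  2% of max(1, |F·v|) = 0.6084.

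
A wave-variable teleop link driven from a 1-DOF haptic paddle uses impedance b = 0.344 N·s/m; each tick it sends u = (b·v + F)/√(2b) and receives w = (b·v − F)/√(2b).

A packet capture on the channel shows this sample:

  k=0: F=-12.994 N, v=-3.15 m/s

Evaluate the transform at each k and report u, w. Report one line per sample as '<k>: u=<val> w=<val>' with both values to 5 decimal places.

k=0: b·v=0.344×(-3.15)=-1.08360; √(2b)=0.82946; u=(-1.08360+(-12.994))/0.82946=-16.97205, w=(-1.08360−(-12.994))/0.82946=14.35926

0: u=-16.97205 w=14.35926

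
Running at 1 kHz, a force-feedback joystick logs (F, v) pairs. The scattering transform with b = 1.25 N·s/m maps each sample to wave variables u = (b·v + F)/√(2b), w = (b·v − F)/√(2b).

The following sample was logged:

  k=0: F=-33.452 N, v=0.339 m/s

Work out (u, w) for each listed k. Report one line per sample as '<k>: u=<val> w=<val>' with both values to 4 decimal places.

k=0: b·v=1.25×0.339=0.4238; √(2b)=1.5811; u=(0.4238+(-33.452))/1.5811=-20.8889, w=(0.4238−(-33.452))/1.5811=21.4249

0: u=-20.8889 w=21.4249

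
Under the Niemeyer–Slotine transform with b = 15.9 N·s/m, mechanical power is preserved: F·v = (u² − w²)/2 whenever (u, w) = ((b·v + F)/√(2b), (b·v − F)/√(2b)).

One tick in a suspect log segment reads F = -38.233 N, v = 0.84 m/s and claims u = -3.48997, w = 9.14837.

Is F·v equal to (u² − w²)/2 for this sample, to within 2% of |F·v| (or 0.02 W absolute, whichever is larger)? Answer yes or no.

F·v = (-38.233)×0.84 = -32.11572 W.
(u² − w²)/2 = (12.17989 − 83.69267)/2 = -35.75639 W.
|Δ| = 3.64067;  2% of max(1, |F·v|) = 0.64231.

no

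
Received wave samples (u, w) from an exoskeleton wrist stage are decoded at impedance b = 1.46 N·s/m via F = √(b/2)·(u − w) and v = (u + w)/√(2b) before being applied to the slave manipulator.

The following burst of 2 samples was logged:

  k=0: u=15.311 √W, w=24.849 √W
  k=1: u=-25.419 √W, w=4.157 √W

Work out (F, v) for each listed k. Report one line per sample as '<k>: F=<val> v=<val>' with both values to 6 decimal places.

0: F=-8.149271 v=23.501862
1: F=-25.269745 v=-12.442644

k=0: u−w=-9.538000, u+w=40.160000; √(b/2)=0.854400, √(2b)=1.708801; F=0.854400×(-9.538)=-8.149271, v=40.160000/1.708801=23.501862
k=1: u−w=-29.576000, u+w=-21.262000; √(b/2)=0.854400, √(2b)=1.708801; F=0.854400×(-29.576)=-25.269745, v=-21.262000/1.708801=-12.442644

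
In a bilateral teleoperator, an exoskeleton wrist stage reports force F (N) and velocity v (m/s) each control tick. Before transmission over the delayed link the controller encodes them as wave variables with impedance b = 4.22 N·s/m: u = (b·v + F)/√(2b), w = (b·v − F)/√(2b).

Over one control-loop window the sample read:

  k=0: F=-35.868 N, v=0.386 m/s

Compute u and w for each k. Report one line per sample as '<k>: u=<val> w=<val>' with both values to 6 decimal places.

0: u=-11.785577 w=12.906972

k=0: b·v=4.22×0.386=1.628920; √(2b)=2.905168; u=(1.628920+(-35.868))/2.905168=-11.785577, w=(1.628920−(-35.868))/2.905168=12.906972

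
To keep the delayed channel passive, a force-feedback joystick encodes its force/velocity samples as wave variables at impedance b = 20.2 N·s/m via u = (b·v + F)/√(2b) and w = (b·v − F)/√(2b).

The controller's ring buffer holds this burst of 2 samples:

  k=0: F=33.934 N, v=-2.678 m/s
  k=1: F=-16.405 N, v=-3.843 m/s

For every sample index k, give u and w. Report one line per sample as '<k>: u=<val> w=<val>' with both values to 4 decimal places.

k=0: b·v=20.2×(-2.678)=-54.0956; √(2b)=6.3561; u=(-54.0956+33.934)/6.3561=-3.1720, w=(-54.0956−33.934)/6.3561=-13.8496
k=1: b·v=20.2×(-3.843)=-77.6286; √(2b)=6.3561; u=(-77.6286+(-16.405))/6.3561=-14.7942, w=(-77.6286−(-16.405))/6.3561=-9.6323

0: u=-3.1720 w=-13.8496
1: u=-14.7942 w=-9.6323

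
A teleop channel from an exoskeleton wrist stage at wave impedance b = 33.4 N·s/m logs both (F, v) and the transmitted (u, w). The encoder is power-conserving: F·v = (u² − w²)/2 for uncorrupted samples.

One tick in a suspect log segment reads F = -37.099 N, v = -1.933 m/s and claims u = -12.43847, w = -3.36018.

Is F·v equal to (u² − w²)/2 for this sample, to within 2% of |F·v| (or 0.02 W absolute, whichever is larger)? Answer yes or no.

yes

F·v = (-37.099)×(-1.933) = 71.71237 W.
(u² − w²)/2 = (154.71554 − 11.29081)/2 = 71.71236 W.
|Δ| = 0.00000;  2% of max(1, |F·v|) = 1.43425.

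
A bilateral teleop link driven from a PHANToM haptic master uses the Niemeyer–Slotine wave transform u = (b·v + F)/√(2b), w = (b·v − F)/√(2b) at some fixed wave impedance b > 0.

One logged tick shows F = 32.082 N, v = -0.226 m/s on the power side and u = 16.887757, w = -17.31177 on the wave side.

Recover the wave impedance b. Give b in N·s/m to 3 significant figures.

b = 1.76 N·s/m

u + w = -0.424013;  u + w = √(2b)·v, so √(2b) = -0.424013/(-0.226) = 1.876164.
b = (√(2b))²/2 = 3.519990/2 = 1.759995.
(Check via u − w = 2F/√(2b): u − w = 34.199527, 2F/√(2b) = 34.199574.)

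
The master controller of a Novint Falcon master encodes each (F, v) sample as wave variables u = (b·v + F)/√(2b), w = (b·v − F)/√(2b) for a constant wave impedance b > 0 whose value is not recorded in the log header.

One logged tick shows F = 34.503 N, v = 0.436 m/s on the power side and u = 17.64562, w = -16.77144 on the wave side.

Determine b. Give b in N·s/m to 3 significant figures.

u + w = 0.8742;  u + w = √(2b)·v, so √(2b) = 0.8742/0.436 = 2.0050.
b = (√(2b))²/2 = 4.0200/2 = 2.0100.
(Check via u − w = 2F/√(2b): u − w = 34.4171, 2F/√(2b) = 34.4170.)

b = 2.01 N·s/m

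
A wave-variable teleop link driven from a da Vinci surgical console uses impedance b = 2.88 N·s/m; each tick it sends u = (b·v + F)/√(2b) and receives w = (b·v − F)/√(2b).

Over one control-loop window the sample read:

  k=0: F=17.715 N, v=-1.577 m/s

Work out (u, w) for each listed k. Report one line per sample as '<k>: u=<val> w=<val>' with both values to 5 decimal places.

k=0: b·v=2.88×(-1.577)=-4.54176; √(2b)=2.40000; u=(-4.54176+17.715)/2.40000=5.48885, w=(-4.54176−17.715)/2.40000=-9.27365

0: u=5.48885 w=-9.27365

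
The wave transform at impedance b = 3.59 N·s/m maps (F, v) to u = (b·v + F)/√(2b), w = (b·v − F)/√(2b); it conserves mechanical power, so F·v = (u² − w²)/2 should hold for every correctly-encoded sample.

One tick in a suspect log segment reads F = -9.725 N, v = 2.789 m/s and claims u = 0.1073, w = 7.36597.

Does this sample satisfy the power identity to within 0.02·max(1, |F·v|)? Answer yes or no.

yes

F·v = (-9.725)×2.789 = -27.12303 W.
(u² − w²)/2 = (0.01151 − 54.25751)/2 = -27.12300 W.
|Δ| = 0.00002;  2% of max(1, |F·v|) = 0.54246.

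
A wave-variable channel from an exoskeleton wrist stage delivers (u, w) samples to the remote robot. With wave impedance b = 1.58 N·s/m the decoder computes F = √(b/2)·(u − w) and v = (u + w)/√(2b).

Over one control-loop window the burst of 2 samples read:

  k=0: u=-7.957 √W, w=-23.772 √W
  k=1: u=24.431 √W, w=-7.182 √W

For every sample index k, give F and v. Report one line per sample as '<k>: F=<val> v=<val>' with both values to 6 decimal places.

0: F=14.056679 v=-17.848957
1: F=28.098249 v=9.703321

k=0: u−w=15.815000, u+w=-31.729000; √(b/2)=0.888819, √(2b)=1.777639; F=0.888819×15.815=14.056679, v=-31.729000/1.777639=-17.848957
k=1: u−w=31.613000, u+w=17.249000; √(b/2)=0.888819, √(2b)=1.777639; F=0.888819×31.613=28.098249, v=17.249000/1.777639=9.703321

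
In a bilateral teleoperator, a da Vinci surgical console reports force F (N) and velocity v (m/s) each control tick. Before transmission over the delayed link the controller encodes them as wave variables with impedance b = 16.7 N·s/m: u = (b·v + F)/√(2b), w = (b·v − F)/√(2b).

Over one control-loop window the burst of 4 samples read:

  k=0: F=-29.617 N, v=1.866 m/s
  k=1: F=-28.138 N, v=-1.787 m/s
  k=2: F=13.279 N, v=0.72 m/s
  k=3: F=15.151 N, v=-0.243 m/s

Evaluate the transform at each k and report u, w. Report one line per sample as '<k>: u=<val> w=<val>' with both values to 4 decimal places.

0: u=0.2674 w=10.5168
1: u=-10.0326 w=-0.2950
2: u=4.3782 w=-0.2172
3: u=1.9194 w=-3.3238

k=0: b·v=16.7×1.866=31.1622; √(2b)=5.7793; u=(31.1622+(-29.617))/5.7793=0.2674, w=(31.1622−(-29.617))/5.7793=10.5168
k=1: b·v=16.7×(-1.787)=-29.8429; √(2b)=5.7793; u=(-29.8429+(-28.138))/5.7793=-10.0326, w=(-29.8429−(-28.138))/5.7793=-0.2950
k=2: b·v=16.7×0.72=12.0240; √(2b)=5.7793; u=(12.0240+13.279)/5.7793=4.3782, w=(12.0240−13.279)/5.7793=-0.2172
k=3: b·v=16.7×(-0.243)=-4.0581; √(2b)=5.7793; u=(-4.0581+15.151)/5.7793=1.9194, w=(-4.0581−15.151)/5.7793=-3.3238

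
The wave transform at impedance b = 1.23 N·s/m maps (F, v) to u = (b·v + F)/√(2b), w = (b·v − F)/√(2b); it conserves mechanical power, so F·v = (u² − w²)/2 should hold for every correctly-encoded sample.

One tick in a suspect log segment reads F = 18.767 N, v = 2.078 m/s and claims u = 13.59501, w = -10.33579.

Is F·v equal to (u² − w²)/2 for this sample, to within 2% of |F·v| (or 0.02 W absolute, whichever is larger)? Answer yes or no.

F·v = 18.767×2.078 = 38.9978 W.
(u² − w²)/2 = (184.8243 − 106.8286)/2 = 38.9979 W.
|Δ| = 0.0000;  2% of max(1, |F·v|) = 0.7800.

yes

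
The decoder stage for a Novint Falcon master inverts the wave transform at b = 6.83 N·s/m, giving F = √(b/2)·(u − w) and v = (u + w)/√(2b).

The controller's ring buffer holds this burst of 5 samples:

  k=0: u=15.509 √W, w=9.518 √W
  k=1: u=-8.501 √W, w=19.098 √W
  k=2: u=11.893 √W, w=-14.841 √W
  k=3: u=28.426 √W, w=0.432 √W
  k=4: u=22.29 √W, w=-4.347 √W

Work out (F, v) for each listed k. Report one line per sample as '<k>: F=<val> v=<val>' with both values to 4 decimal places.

k=0: u−w=5.9910, u+w=25.0270; √(b/2)=1.8480, √(2b)=3.6959; F=1.8480×5.991=11.0712, v=25.0270/3.6959=6.7715
k=1: u−w=-27.5990, u+w=10.5970; √(b/2)=1.8480, √(2b)=3.6959; F=1.8480×(-27.599)=-51.0022, v=10.5970/3.6959=2.8672
k=2: u−w=26.7340, u+w=-2.9480; √(b/2)=1.8480, √(2b)=3.6959; F=1.8480×26.734=49.4037, v=-2.9480/3.6959=-0.7976
k=3: u−w=27.9940, u+w=28.8580; √(b/2)=1.8480, √(2b)=3.6959; F=1.8480×27.994=51.7321, v=28.8580/3.6959=7.8080
k=4: u−w=26.6370, u+w=17.9430; √(b/2)=1.8480, √(2b)=3.6959; F=1.8480×26.637=49.2244, v=17.9430/3.6959=4.8548

0: F=11.0712 v=6.7715
1: F=-51.0022 v=2.8672
2: F=49.4037 v=-0.7976
3: F=51.7321 v=7.8080
4: F=49.2244 v=4.8548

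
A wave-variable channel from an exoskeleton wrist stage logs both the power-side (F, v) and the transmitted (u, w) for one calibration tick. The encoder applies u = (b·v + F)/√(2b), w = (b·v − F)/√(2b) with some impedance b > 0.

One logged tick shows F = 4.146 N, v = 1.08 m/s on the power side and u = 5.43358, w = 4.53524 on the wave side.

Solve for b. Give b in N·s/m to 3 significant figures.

u + w = 9.9688;  u + w = √(2b)·v, so √(2b) = 9.9688/1.08 = 9.2304.
b = (√(2b))²/2 = 85.2001/2 = 42.6000.
(Check via u − w = 2F/√(2b): u − w = 0.8983, 2F/√(2b) = 0.8983.)

b = 42.6 N·s/m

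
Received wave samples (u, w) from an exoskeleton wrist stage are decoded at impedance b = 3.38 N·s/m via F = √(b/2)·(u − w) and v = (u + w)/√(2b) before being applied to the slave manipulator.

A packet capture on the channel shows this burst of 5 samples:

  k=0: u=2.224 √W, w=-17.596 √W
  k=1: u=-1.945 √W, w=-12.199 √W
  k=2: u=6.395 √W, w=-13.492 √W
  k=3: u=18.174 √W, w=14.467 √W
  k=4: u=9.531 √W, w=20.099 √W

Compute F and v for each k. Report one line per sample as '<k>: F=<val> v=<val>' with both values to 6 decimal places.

k=0: u−w=19.820000, u+w=-15.372000; √(b/2)=1.300000, √(2b)=2.600000; F=1.300000×19.82=25.766000, v=-15.372000/2.600000=-5.912308
k=1: u−w=10.254000, u+w=-14.144000; √(b/2)=1.300000, √(2b)=2.600000; F=1.300000×10.254=13.330200, v=-14.144000/2.600000=-5.440000
k=2: u−w=19.887000, u+w=-7.097000; √(b/2)=1.300000, √(2b)=2.600000; F=1.300000×19.887=25.853100, v=-7.097000/2.600000=-2.729615
k=3: u−w=3.707000, u+w=32.641000; √(b/2)=1.300000, √(2b)=2.600000; F=1.300000×3.707=4.819100, v=32.641000/2.600000=12.554231
k=4: u−w=-10.568000, u+w=29.630000; √(b/2)=1.300000, √(2b)=2.600000; F=1.300000×(-10.568)=-13.738400, v=29.630000/2.600000=11.396154

0: F=25.766000 v=-5.912308
1: F=13.330200 v=-5.440000
2: F=25.853100 v=-2.729615
3: F=4.819100 v=12.554231
4: F=-13.738400 v=11.396154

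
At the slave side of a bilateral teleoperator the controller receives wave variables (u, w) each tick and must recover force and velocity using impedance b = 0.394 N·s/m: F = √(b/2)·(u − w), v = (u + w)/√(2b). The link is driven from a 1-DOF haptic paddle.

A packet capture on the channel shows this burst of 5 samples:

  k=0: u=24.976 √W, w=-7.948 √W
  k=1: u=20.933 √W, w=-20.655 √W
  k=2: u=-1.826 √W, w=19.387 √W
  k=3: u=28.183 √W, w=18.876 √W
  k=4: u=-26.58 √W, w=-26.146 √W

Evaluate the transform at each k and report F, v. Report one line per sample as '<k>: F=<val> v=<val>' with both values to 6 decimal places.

0: F=14.613213 v=19.182294
1: F=18.458702 v=0.313171
2: F=-9.415323 v=19.782726
3: F=4.130882 v=53.012659
4: F=-0.192630 v=-59.396618

k=0: u−w=32.924000, u+w=17.028000; √(b/2)=0.443847, √(2b)=0.887694; F=0.443847×32.924=14.613213, v=17.028000/0.887694=19.182294
k=1: u−w=41.588000, u+w=0.278000; √(b/2)=0.443847, √(2b)=0.887694; F=0.443847×41.588=18.458702, v=0.278000/0.887694=0.313171
k=2: u−w=-21.213000, u+w=17.561000; √(b/2)=0.443847, √(2b)=0.887694; F=0.443847×(-21.213)=-9.415323, v=17.561000/0.887694=19.782726
k=3: u−w=9.307000, u+w=47.059000; √(b/2)=0.443847, √(2b)=0.887694; F=0.443847×9.307=4.130882, v=47.059000/0.887694=53.012659
k=4: u−w=-0.434000, u+w=-52.726000; √(b/2)=0.443847, √(2b)=0.887694; F=0.443847×(-0.434)=-0.192630, v=-52.726000/0.887694=-59.396618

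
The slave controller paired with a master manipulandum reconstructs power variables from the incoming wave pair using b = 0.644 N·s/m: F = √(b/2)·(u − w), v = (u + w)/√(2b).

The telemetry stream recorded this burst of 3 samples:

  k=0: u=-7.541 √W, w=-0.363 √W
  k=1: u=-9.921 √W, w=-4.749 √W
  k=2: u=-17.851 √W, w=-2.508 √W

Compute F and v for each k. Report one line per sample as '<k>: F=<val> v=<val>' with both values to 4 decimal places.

0: F=-4.0732 v=-6.9645
1: F=-2.9349 v=-12.9262
2: F=-8.7064 v=-17.9390

k=0: u−w=-7.1780, u+w=-7.9040; √(b/2)=0.5675, √(2b)=1.1349; F=0.5675×(-7.178)=-4.0732, v=-7.9040/1.1349=-6.9645
k=1: u−w=-5.1720, u+w=-14.6700; √(b/2)=0.5675, √(2b)=1.1349; F=0.5675×(-5.172)=-2.9349, v=-14.6700/1.1349=-12.9262
k=2: u−w=-15.3430, u+w=-20.3590; √(b/2)=0.5675, √(2b)=1.1349; F=0.5675×(-15.343)=-8.7064, v=-20.3590/1.1349=-17.9390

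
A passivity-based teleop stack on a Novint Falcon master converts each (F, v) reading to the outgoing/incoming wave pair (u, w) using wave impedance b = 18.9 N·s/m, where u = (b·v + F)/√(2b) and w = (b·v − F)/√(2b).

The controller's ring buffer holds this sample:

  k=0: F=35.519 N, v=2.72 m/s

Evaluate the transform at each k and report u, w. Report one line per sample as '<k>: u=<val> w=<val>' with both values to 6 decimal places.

k=0: b·v=18.9×2.72=51.408000; √(2b)=6.148170; u=(51.408000+35.519)/6.148170=14.138678, w=(51.408000−35.519)/6.148170=2.584346

0: u=14.138678 w=2.584346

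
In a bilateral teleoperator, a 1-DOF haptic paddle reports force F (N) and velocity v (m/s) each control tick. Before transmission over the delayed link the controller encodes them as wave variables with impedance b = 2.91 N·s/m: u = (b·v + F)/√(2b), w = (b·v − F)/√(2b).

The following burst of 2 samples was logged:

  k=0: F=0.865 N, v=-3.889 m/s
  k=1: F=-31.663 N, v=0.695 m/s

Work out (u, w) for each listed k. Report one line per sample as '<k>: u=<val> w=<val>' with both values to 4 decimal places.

0: u=-4.3325 w=-5.0496
1: u=-12.2864 w=13.9631

k=0: b·v=2.91×(-3.889)=-11.3170; √(2b)=2.4125; u=(-11.3170+0.865)/2.4125=-4.3325, w=(-11.3170−0.865)/2.4125=-5.0496
k=1: b·v=2.91×0.695=2.0225; √(2b)=2.4125; u=(2.0225+(-31.663))/2.4125=-12.2864, w=(2.0225−(-31.663))/2.4125=13.9631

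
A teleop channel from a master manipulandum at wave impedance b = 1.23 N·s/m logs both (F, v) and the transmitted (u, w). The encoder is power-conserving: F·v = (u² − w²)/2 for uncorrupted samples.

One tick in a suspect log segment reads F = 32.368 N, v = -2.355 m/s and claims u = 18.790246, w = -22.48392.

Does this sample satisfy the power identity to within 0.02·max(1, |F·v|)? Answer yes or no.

F·v = 32.368×(-2.355) = -76.226640 W.
(u² − w²)/2 = (353.073345 − 505.526659)/2 = -76.226657 W.
|Δ| = 0.000017;  2% of max(1, |F·v|) = 1.524533.

yes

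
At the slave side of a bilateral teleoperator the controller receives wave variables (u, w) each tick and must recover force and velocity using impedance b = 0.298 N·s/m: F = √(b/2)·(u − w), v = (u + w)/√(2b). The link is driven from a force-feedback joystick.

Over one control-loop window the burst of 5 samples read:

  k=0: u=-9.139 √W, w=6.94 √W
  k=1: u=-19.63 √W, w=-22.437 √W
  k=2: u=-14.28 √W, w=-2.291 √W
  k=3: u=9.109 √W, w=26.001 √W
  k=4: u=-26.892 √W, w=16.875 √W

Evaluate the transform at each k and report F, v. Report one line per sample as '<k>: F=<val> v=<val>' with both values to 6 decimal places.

k=0: u−w=-16.079000, u+w=-2.199000; √(b/2)=0.386005, √(2b)=0.772010; F=0.386005×(-16.079)=-6.206577, v=-2.199000/0.772010=-2.848407
k=1: u−w=2.807000, u+w=-42.067000; √(b/2)=0.386005, √(2b)=0.772010; F=0.386005×2.807=1.083517, v=-42.067000/0.772010=-54.490201
k=2: u−w=-11.989000, u+w=-16.571000; √(b/2)=0.386005, √(2b)=0.772010; F=0.386005×(-11.989)=-4.627816, v=-16.571000/0.772010=-21.464738
k=3: u−w=-16.892000, u+w=35.110000; √(b/2)=0.386005, √(2b)=0.772010; F=0.386005×(-16.892)=-6.520400, v=35.110000/0.772010=45.478664
k=4: u−w=-43.767000, u+w=-10.017000; √(b/2)=0.386005, √(2b)=0.772010; F=0.386005×(-43.767)=-16.894289, v=-10.017000/0.772010=-12.975214

0: F=-6.206577 v=-2.848407
1: F=1.083517 v=-54.490201
2: F=-4.627816 v=-21.464738
3: F=-6.520400 v=45.478664
4: F=-16.894289 v=-12.975214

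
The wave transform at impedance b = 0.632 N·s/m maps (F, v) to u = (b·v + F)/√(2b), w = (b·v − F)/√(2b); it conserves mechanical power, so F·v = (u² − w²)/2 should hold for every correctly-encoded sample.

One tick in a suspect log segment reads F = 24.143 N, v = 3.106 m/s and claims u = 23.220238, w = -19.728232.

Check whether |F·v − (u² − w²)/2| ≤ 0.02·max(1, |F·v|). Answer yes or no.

yes

F·v = 24.143×3.106 = 74.988158 W.
(u² − w²)/2 = (539.179453 − 389.203138)/2 = 74.988157 W.
|Δ| = 0.000001;  2% of max(1, |F·v|) = 1.499763.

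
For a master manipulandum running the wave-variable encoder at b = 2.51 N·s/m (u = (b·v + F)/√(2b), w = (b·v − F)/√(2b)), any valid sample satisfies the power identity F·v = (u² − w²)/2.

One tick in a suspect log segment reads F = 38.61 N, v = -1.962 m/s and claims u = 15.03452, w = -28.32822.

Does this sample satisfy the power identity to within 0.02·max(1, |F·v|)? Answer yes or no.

no

F·v = 38.61×(-1.962) = -75.7528 W.
(u² − w²)/2 = (226.0368 − 802.4880)/2 = -288.2256 W.
|Δ| = 212.4728;  2% of max(1, |F·v|) = 1.5151.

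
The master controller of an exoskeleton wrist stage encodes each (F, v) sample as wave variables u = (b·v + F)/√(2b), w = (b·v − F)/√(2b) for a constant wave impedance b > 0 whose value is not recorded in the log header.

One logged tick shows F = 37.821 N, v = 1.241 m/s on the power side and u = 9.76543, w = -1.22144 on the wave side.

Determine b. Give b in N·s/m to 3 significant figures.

u + w = 8.54399;  u + w = √(2b)·v, so √(2b) = 8.54399/1.241 = 6.88476.
b = (√(2b))²/2 = 47.39995/2 = 23.69998.
(Check via u − w = 2F/√(2b): u − w = 10.98687, 2F/√(2b) = 10.98687.)

b = 23.7 N·s/m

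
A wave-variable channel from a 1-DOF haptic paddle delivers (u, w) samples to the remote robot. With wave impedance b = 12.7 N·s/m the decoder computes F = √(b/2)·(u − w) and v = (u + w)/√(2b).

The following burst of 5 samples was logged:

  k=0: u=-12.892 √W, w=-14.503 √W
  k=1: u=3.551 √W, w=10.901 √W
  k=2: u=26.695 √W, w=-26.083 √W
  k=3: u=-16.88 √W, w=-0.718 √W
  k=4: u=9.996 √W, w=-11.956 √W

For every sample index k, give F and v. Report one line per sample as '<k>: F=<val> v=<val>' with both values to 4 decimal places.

k=0: u−w=1.6110, u+w=-27.3950; √(b/2)=2.5199, √(2b)=5.0398; F=2.5199×1.611=4.0596, v=-27.3950/5.0398=-5.4357
k=1: u−w=-7.3500, u+w=14.4520; √(b/2)=2.5199, √(2b)=5.0398; F=2.5199×(-7.35)=-18.5214, v=14.4520/5.0398=2.8676
k=2: u−w=52.7780, u+w=0.6120; √(b/2)=2.5199, √(2b)=5.0398; F=2.5199×52.778=132.9964, v=0.6120/5.0398=0.1214
k=3: u−w=-16.1620, u+w=-17.5980; √(b/2)=2.5199, √(2b)=5.0398; F=2.5199×(-16.162)=-40.7270, v=-17.5980/5.0398=-3.4918
k=4: u−w=21.9520, u+w=-1.9600; √(b/2)=2.5199, √(2b)=5.0398; F=2.5199×21.952=55.3173, v=-1.9600/5.0398=-0.3889

0: F=4.0596 v=-5.4357
1: F=-18.5214 v=2.8676
2: F=132.9964 v=0.1214
3: F=-40.7270 v=-3.4918
4: F=55.3173 v=-0.3889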